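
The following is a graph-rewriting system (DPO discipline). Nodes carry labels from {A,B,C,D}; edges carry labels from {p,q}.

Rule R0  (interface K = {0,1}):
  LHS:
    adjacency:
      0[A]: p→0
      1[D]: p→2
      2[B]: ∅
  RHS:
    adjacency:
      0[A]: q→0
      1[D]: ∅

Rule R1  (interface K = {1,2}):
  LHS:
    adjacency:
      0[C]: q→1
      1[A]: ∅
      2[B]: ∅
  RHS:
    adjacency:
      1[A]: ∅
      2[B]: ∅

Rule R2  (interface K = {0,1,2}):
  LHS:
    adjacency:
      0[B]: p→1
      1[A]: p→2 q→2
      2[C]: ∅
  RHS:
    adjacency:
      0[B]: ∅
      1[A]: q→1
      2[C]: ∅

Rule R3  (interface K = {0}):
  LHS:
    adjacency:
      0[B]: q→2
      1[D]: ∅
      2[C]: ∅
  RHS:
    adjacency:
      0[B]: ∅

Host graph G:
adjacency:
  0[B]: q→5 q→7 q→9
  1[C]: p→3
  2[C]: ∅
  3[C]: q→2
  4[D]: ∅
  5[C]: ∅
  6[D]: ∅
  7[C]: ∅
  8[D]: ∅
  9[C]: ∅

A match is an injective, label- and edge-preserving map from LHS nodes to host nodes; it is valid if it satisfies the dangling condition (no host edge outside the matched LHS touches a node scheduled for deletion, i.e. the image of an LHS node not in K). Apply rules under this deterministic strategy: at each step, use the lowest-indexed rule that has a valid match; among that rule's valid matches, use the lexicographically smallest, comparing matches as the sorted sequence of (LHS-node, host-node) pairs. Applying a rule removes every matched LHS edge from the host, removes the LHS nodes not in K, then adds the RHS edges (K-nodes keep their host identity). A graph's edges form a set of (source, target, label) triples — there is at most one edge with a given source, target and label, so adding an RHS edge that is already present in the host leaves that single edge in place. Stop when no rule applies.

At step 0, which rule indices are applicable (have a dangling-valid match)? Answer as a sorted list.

R0: no valid match — LHS pattern not found
R1: no valid match — LHS pattern not found
R2: no valid match — LHS pattern not found
R3: 9 valid matches — {0↦0, 1↦4, 2↦5}, {0↦0, 1↦4, 2↦7}, {0↦0, 1↦4, 2↦9} (+6 more)

Answer: [R3]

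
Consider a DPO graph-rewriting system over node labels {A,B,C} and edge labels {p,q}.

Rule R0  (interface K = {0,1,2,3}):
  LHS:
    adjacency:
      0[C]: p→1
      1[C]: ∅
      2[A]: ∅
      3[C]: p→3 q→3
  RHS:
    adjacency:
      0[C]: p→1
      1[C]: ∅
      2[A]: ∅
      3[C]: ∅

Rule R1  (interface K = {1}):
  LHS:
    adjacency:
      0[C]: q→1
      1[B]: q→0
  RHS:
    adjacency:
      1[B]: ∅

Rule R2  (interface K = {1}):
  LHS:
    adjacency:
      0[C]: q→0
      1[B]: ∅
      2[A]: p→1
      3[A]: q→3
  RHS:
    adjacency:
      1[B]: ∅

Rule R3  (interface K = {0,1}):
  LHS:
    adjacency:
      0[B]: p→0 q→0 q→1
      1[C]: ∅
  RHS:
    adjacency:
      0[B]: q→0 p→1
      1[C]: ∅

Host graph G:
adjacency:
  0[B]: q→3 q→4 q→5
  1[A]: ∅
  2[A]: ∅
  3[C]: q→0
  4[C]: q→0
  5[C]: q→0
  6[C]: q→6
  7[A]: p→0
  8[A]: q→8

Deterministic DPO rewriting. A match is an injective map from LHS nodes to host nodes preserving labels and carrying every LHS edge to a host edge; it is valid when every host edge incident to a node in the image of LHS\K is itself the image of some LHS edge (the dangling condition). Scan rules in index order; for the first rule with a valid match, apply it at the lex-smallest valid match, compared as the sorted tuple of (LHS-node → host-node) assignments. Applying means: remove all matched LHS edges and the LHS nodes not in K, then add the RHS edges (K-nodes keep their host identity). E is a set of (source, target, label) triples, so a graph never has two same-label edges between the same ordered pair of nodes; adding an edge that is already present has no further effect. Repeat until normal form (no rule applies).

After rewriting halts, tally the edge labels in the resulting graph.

[0] host  ⇒  9 nodes, 9 edges  {0-q->3 0-q->4 0-q->5 3-q->0 4-q->0 5-q->0 6-q->6 7-p->0 8-q->8}
[1] R1 @ {0↦3, 1↦0}  ⇒  8 nodes, 7 edges  {0-q->4 0-q->5 4-q->0 5-q->0 6-q->6 7-p->0 8-q->8}
[2] R1 @ {0↦4, 1↦0}  ⇒  7 nodes, 5 edges  {0-q->5 5-q->0 6-q->6 7-p->0 8-q->8}
[3] R1 @ {0↦5, 1↦0}  ⇒  6 nodes, 3 edges  {6-q->6 7-p->0 8-q->8}
[4] R2 @ {0↦6, 1↦0, 2↦7, 3↦8}  ⇒  3 nodes, 0 edges  {∅}
final graph: no rule applies after step 4
NF edges: []

Answer: (no edges)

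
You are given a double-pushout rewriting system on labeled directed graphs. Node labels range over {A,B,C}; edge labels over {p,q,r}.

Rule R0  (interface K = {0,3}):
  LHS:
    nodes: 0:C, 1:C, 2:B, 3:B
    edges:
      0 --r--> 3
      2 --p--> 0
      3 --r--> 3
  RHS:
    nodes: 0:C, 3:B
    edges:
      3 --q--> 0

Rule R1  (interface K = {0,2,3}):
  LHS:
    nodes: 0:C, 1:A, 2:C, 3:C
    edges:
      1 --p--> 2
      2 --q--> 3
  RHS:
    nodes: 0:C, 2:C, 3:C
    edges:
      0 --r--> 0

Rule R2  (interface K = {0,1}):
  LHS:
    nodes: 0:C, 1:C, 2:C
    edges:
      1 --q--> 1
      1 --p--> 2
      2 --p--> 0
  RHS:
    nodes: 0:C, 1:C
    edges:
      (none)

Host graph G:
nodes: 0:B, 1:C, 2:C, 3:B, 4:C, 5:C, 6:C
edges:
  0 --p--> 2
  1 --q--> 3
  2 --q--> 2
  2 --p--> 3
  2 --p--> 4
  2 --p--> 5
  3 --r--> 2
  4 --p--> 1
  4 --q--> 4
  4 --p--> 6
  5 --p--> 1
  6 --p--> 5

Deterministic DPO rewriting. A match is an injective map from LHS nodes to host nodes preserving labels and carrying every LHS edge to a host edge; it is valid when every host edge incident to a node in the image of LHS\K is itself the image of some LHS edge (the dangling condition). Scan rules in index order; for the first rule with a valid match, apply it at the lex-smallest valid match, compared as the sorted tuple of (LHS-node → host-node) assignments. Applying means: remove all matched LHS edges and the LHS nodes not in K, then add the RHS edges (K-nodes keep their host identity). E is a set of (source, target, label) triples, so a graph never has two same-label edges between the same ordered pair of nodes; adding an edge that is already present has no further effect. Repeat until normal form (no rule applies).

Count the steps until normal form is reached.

[0] host  ⇒  7 nodes, 12 edges  {0-p->2 1-q->3 2-q->2 2-p->3 2-p->4 2-p->5 3-r->2 4-p->1 4-q->4 4-p->6 5-p->1 6-p->5}
[1] R2 @ {0↦5, 1↦4, 2↦6}  ⇒  6 nodes, 9 edges  {0-p->2 1-q->3 2-q->2 2-p->3 2-p->4 2-p->5 3-r->2 4-p->1 5-p->1}
[2] R2 @ {0↦1, 1↦2, 2↦4}  ⇒  5 nodes, 6 edges  {0-p->2 1-q->3 2-p->3 2-p->5 3-r->2 5-p->1}
normal form: no rule applies after step 2

Answer: 2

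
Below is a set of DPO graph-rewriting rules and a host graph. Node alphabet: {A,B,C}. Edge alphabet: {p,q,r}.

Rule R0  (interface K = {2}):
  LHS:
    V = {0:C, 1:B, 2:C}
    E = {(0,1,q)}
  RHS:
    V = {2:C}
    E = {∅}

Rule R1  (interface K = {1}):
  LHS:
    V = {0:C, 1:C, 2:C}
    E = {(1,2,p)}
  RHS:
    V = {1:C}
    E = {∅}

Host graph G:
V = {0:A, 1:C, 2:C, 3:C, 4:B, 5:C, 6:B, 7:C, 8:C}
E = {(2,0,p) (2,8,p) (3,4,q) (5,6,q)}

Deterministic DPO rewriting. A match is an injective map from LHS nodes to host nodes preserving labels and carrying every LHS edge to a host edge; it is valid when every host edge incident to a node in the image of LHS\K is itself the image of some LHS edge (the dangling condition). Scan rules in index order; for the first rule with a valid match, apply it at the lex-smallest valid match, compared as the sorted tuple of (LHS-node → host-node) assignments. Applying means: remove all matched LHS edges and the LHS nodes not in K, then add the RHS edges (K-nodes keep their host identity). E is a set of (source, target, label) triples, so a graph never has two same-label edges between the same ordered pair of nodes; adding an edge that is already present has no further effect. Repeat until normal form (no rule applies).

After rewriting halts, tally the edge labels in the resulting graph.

Answer: p:1

Derivation:
initial: |V|=9 |E|=4  E = 2-p->0 2-p->8 3-q->4 5-q->6
step 1: apply R0 at {0↦3, 1↦4, 2↦1}  → |V|=7 |E|=3  E = 2-p->0 2-p->8 5-q->6
step 2: apply R0 at {0↦5, 1↦6, 2↦1}  → |V|=5 |E|=2  E = 2-p->0 2-p->8
step 3: apply R1 at {0↦1, 1↦2, 2↦8}  → |V|=3 |E|=1  E = 2-p->0
halt: no rule applies after step 3
NF edges: [(2, 0, 'p')]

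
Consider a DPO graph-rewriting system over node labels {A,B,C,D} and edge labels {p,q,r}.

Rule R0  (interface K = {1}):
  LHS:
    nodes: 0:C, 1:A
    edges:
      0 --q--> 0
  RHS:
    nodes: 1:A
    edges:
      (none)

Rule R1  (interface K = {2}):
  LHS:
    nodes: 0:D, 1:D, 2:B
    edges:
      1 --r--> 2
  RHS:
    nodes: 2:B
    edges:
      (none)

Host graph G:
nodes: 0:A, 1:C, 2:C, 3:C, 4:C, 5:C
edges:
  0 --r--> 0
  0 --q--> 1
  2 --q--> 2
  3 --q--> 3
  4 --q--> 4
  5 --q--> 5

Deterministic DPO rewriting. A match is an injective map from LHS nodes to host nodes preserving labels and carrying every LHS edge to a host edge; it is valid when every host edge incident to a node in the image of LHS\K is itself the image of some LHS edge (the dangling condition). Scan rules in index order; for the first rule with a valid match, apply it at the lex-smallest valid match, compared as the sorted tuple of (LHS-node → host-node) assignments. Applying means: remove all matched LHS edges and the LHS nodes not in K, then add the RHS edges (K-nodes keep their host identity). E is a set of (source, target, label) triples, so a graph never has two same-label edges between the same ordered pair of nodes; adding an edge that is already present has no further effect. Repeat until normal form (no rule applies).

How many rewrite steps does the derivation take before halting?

[0] host  ⇒  6 nodes, 6 edges  {0-r->0 0-q->1 2-q->2 3-q->3 4-q->4 5-q->5}
[1] R0 @ {0↦2, 1↦0}  ⇒  5 nodes, 5 edges  {0-r->0 0-q->1 3-q->3 4-q->4 5-q->5}
[2] R0 @ {0↦3, 1↦0}  ⇒  4 nodes, 4 edges  {0-r->0 0-q->1 4-q->4 5-q->5}
[3] R0 @ {0↦4, 1↦0}  ⇒  3 nodes, 3 edges  {0-r->0 0-q->1 5-q->5}
[4] R0 @ {0↦5, 1↦0}  ⇒  2 nodes, 2 edges  {0-r->0 0-q->1}
halt: no rule applies after step 4

Answer: 4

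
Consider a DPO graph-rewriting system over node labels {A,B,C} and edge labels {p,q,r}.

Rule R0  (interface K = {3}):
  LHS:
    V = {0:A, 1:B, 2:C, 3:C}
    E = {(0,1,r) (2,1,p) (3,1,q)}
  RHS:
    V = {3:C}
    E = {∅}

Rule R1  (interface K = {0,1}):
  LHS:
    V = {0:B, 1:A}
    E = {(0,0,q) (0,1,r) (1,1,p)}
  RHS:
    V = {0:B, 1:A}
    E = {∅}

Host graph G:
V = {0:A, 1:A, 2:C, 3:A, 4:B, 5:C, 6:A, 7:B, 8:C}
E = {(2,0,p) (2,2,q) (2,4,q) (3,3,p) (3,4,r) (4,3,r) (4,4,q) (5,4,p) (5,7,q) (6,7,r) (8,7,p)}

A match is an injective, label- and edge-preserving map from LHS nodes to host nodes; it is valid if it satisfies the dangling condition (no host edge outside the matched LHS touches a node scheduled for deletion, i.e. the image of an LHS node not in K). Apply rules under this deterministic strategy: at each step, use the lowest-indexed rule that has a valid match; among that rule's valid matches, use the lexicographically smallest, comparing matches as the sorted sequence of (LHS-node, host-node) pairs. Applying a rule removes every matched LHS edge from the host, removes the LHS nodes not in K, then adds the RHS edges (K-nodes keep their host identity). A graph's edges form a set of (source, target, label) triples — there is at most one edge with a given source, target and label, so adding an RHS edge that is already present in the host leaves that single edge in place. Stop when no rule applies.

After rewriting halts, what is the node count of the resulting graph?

Answer: 3

Derivation:
[0] host  ⇒  9 nodes, 11 edges  {2-p->0 2-q->2 2-q->4 3-p->3 3-r->4 4-r->3 4-q->4 5-p->4 5-q->7 6-r->7 8-p->7}
[1] R0 @ {0↦6, 1↦7, 2↦8, 3↦5}  ⇒  6 nodes, 8 edges  {2-p->0 2-q->2 2-q->4 3-p->3 3-r->4 4-r->3 4-q->4 5-p->4}
[2] R1 @ {0↦4, 1↦3}  ⇒  6 nodes, 5 edges  {2-p->0 2-q->2 2-q->4 3-r->4 5-p->4}
[3] R0 @ {0↦3, 1↦4, 2↦5, 3↦2}  ⇒  3 nodes, 2 edges  {2-p->0 2-q->2}
normal form: no rule applies after step 3
NF nodes: {0:A, 1:A, 2:C}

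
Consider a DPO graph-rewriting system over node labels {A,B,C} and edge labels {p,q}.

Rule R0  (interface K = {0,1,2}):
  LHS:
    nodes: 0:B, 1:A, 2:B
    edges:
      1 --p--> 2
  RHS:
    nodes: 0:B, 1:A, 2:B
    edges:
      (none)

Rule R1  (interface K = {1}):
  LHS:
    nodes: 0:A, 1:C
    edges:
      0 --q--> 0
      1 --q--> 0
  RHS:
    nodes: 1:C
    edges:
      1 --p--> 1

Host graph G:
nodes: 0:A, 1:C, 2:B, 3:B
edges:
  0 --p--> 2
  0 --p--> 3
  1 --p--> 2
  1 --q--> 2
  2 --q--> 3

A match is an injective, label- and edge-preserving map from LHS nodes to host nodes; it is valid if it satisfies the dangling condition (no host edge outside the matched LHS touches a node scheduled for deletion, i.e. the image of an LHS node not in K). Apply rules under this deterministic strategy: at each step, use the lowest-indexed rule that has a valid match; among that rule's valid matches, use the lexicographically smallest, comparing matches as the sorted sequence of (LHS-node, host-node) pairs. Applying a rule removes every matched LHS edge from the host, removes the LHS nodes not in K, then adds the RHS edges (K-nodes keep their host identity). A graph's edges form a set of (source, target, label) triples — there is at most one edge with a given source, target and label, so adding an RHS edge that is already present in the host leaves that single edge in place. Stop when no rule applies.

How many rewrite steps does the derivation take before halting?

Answer: 2

Derivation:
start.  V:4 E:5  edges: 0-p->2 0-p->3 1-p->2 1-q->2 2-q->3
1. fire R0 via {0↦2, 1↦0, 2↦3}  →  V:4 E:4  edges: 0-p->2 1-p->2 1-q->2 2-q->3
2. fire R0 via {0↦3, 1↦0, 2↦2}  →  V:4 E:3  edges: 1-p->2 1-q->2 2-q->3
halt: no rule applies after step 2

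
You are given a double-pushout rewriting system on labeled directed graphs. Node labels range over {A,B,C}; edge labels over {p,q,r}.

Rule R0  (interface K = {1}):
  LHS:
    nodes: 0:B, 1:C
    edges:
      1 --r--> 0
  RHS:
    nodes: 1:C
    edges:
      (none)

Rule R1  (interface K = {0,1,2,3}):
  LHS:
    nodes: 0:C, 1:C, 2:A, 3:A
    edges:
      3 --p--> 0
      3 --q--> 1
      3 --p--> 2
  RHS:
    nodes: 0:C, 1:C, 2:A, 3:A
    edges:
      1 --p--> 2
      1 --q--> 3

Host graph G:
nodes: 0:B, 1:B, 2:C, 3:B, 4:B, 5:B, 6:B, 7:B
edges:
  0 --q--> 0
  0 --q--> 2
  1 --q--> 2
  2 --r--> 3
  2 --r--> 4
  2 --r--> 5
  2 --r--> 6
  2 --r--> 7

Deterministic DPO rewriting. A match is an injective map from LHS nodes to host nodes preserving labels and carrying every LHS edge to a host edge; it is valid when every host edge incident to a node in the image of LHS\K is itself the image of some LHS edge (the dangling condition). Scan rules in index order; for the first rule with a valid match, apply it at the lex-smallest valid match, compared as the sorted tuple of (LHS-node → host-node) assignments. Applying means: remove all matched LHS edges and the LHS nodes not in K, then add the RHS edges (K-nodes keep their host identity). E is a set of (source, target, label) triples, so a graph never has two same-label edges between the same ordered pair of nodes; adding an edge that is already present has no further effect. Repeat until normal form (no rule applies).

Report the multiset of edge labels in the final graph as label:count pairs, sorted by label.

initial: |V|=8 |E|=8  E = 0-q->0 0-q->2 1-q->2 2-r->3 2-r->4 2-r->5 2-r->6 2-r->7
step 1: apply R0 at {0↦3, 1↦2}  → |V|=7 |E|=7  E = 0-q->0 0-q->2 1-q->2 2-r->4 2-r->5 2-r->6 2-r->7
step 2: apply R0 at {0↦4, 1↦2}  → |V|=6 |E|=6  E = 0-q->0 0-q->2 1-q->2 2-r->5 2-r->6 2-r->7
step 3: apply R0 at {0↦5, 1↦2}  → |V|=5 |E|=5  E = 0-q->0 0-q->2 1-q->2 2-r->6 2-r->7
step 4: apply R0 at {0↦6, 1↦2}  → |V|=4 |E|=4  E = 0-q->0 0-q->2 1-q->2 2-r->7
step 5: apply R0 at {0↦7, 1↦2}  → |V|=3 |E|=3  E = 0-q->0 0-q->2 1-q->2
normal form: no rule applies after step 5
NF edges: [(0, 0, 'q'), (0, 2, 'q'), (1, 2, 'q')]

Answer: q:3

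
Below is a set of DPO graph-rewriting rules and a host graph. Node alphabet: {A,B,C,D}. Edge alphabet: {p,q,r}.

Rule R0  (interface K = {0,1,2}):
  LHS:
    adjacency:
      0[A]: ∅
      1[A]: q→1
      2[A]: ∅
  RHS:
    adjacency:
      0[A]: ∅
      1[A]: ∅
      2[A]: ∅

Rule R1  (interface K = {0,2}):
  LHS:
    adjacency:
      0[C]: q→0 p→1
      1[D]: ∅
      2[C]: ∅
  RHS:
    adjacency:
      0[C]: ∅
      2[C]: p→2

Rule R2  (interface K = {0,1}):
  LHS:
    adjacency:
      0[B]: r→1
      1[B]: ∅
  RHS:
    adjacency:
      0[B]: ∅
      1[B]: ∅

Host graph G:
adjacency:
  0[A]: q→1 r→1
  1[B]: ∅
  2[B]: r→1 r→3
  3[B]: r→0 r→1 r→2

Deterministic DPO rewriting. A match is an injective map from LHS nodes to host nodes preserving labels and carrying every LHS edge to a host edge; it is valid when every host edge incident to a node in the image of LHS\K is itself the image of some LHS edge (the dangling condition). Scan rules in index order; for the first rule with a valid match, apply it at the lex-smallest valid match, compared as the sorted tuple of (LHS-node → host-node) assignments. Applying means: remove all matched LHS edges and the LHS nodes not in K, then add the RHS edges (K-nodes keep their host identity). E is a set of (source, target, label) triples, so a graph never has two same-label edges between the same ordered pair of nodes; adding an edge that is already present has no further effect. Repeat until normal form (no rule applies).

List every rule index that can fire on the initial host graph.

R0: no valid match — LHS pattern not found
R1: no valid match — LHS pattern not found
R2: 4 valid matches — {0↦2, 1↦1}, {0↦2, 1↦3}, {0↦3, 1↦1} (+1 more)

Answer: [R2]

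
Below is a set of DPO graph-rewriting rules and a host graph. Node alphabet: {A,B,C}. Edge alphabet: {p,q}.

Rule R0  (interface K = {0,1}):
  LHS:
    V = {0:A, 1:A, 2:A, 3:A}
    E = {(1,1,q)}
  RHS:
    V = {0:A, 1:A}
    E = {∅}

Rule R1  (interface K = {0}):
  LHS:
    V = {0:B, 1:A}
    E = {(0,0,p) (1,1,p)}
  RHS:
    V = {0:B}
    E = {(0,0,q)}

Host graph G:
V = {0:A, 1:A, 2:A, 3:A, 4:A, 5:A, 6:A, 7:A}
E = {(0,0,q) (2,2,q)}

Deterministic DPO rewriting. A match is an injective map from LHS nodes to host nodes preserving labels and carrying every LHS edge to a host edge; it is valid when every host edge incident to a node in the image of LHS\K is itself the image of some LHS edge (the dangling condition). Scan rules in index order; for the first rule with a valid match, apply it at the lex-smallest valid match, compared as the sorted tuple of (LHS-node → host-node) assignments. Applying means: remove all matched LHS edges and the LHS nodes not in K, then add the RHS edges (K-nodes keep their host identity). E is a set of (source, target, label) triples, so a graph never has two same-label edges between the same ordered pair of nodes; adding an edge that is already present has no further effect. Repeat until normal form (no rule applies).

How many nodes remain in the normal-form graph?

[0] host  ⇒  8 nodes, 2 edges  {0-q->0 2-q->2}
[1] R0 @ {0↦0, 1↦2, 2↦1, 3↦3}  ⇒  6 nodes, 1 edges  {0-q->0}
[2] R0 @ {0↦2, 1↦0, 2↦4, 3↦5}  ⇒  4 nodes, 0 edges  {∅}
halt: no rule applies after step 2
NF nodes: {0:A, 2:A, 6:A, 7:A}

Answer: 4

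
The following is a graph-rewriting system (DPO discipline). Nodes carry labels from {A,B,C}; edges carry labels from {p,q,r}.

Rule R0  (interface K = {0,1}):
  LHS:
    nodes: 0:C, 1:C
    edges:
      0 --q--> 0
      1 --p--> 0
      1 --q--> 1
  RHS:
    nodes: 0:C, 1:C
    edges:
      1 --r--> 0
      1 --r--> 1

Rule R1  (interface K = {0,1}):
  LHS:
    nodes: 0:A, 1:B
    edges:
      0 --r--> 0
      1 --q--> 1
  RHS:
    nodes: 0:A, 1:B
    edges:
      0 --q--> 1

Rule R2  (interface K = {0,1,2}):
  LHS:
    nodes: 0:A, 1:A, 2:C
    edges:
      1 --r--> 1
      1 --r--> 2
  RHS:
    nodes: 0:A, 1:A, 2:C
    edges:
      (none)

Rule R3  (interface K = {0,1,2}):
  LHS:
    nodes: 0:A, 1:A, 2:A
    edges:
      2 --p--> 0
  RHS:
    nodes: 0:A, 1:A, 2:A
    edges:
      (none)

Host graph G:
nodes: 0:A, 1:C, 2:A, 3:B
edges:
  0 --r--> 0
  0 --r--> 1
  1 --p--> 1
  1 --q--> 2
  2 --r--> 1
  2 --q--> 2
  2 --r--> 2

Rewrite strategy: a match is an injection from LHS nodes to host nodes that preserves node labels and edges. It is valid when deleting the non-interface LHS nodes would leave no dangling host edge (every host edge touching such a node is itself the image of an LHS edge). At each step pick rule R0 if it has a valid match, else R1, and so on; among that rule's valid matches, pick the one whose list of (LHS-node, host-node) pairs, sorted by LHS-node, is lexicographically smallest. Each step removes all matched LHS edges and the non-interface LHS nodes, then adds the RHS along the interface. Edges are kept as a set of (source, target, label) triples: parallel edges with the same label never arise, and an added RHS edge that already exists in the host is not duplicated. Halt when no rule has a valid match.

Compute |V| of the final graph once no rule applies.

start.  V:4 E:7  edges: 0-r->0 0-r->1 1-p->1 1-q->2 2-r->1 2-q->2 2-r->2
1. fire R2 via {0↦0, 1↦2, 2↦1}  →  V:4 E:5  edges: 0-r->0 0-r->1 1-p->1 1-q->2 2-q->2
2. fire R2 via {0↦2, 1↦0, 2↦1}  →  V:4 E:3  edges: 1-p->1 1-q->2 2-q->2
halt: no rule applies after step 2
NF nodes: {0:A, 1:C, 2:A, 3:B}

Answer: 4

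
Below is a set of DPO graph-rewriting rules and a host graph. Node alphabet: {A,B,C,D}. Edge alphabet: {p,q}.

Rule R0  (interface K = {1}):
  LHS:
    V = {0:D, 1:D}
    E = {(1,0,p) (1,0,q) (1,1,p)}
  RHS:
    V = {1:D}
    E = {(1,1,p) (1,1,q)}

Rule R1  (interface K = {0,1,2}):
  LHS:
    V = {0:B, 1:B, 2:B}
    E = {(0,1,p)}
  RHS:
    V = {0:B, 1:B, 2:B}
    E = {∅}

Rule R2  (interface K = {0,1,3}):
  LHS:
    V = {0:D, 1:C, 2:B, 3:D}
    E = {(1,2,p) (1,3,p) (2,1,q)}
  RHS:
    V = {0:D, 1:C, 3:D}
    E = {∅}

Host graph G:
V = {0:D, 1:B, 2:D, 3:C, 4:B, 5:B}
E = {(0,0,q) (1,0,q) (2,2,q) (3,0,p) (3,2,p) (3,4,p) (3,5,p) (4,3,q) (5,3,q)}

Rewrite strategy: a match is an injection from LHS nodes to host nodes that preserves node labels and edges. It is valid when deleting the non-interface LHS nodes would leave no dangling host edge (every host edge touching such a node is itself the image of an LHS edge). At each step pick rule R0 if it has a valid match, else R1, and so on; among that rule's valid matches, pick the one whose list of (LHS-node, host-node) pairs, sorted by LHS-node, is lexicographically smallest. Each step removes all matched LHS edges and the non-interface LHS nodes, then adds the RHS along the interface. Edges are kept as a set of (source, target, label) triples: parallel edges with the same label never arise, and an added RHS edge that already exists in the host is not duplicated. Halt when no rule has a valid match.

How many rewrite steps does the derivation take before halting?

Answer: 2

Derivation:
initial: |V|=6 |E|=9  E = 0-q->0 1-q->0 2-q->2 3-p->0 3-p->2 3-p->4 3-p->5 4-q->3 5-q->3
step 1: apply R2 at {0↦0, 1↦3, 2↦4, 3↦2}  → |V|=5 |E|=6  E = 0-q->0 1-q->0 2-q->2 3-p->0 3-p->5 5-q->3
step 2: apply R2 at {0↦2, 1↦3, 2↦5, 3↦0}  → |V|=4 |E|=3  E = 0-q->0 1-q->0 2-q->2
final graph: no rule applies after step 2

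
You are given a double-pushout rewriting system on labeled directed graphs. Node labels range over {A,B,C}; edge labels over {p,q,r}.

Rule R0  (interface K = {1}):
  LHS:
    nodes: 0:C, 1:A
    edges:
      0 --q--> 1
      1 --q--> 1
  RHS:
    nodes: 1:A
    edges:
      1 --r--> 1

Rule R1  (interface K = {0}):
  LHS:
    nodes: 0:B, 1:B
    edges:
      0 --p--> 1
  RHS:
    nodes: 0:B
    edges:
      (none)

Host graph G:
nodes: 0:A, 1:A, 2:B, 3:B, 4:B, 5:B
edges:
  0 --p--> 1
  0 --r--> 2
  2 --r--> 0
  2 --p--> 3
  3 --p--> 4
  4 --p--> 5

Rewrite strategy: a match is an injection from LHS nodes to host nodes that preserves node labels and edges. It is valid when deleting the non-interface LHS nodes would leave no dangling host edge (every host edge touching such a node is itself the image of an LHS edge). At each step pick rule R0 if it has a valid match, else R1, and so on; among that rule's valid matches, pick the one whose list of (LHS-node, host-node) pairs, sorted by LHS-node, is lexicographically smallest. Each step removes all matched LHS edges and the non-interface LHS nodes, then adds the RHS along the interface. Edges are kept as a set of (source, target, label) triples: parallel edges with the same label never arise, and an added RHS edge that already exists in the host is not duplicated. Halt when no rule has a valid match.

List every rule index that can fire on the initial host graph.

R0: no valid match — LHS pattern not found
R1: 1 valid match — {0↦4, 1↦5}

Answer: [R1]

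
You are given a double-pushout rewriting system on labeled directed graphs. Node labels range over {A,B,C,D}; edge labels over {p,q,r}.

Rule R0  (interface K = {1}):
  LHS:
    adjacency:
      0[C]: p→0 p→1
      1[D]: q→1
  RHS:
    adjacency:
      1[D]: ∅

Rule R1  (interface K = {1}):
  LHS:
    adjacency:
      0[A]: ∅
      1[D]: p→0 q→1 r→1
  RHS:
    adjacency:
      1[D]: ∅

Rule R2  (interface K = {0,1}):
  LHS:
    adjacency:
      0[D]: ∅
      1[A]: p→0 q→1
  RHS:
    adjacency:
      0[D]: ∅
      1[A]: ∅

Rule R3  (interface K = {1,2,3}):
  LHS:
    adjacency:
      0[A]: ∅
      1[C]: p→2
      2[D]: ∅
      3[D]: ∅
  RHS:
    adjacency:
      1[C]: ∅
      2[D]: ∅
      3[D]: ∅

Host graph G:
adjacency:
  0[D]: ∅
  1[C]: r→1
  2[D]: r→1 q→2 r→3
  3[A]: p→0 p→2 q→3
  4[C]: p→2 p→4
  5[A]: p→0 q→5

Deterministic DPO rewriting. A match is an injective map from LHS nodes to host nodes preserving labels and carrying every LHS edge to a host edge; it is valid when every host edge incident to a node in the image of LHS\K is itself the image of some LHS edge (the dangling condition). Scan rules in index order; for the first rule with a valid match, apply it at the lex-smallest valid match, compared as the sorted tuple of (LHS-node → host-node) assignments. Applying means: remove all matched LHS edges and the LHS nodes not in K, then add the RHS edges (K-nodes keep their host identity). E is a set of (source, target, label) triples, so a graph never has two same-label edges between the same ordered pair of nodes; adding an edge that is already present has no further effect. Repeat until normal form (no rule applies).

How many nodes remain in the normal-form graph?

initial: |V|=6 |E|=11  E = 1-r->1 2-r->1 2-q->2 2-r->3 3-p->0 3-p->2 3-q->3 4-p->2 4-p->4 5-p->0 5-q->5
step 1: apply R0 at {0↦4, 1↦2}  → |V|=5 |E|=8  E = 1-r->1 2-r->1 2-r->3 3-p->0 3-p->2 3-q->3 5-p->0 5-q->5
step 2: apply R2 at {0↦0, 1↦3}  → |V|=5 |E|=6  E = 1-r->1 2-r->1 2-r->3 3-p->2 5-p->0 5-q->5
step 3: apply R2 at {0↦0, 1↦5}  → |V|=5 |E|=4  E = 1-r->1 2-r->1 2-r->3 3-p->2
halt: no rule applies after step 3
NF nodes: {0:D, 1:C, 2:D, 3:A, 5:A}

Answer: 5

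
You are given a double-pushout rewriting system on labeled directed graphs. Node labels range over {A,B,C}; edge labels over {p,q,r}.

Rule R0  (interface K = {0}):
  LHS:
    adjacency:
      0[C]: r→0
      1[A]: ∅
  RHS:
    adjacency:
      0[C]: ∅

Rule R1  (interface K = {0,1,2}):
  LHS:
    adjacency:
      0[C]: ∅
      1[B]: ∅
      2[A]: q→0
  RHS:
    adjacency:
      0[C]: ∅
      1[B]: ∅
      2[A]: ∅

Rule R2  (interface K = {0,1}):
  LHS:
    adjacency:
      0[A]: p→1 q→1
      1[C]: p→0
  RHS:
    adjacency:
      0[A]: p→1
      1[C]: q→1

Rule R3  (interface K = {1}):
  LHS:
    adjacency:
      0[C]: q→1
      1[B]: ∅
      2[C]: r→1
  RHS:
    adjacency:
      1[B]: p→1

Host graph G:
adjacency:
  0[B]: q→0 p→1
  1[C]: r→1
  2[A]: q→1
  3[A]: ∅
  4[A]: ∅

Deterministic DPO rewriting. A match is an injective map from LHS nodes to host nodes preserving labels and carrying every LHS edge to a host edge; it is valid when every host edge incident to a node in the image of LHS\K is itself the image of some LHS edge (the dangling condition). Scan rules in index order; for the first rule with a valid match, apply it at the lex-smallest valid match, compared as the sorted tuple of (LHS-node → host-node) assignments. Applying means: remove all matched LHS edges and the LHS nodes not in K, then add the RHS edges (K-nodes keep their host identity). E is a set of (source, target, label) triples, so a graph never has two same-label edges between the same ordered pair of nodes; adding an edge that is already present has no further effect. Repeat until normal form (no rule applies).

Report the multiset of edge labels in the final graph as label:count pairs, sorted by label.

initial: |V|=5 |E|=4  E = 0-q->0 0-p->1 1-r->1 2-q->1
step 1: apply R0 at {0↦1, 1↦3}  → |V|=4 |E|=3  E = 0-q->0 0-p->1 2-q->1
step 2: apply R1 at {0↦1, 1↦0, 2↦2}  → |V|=4 |E|=2  E = 0-q->0 0-p->1
normal form: no rule applies after step 2
NF edges: [(0, 0, 'q'), (0, 1, 'p')]

Answer: p:1 q:1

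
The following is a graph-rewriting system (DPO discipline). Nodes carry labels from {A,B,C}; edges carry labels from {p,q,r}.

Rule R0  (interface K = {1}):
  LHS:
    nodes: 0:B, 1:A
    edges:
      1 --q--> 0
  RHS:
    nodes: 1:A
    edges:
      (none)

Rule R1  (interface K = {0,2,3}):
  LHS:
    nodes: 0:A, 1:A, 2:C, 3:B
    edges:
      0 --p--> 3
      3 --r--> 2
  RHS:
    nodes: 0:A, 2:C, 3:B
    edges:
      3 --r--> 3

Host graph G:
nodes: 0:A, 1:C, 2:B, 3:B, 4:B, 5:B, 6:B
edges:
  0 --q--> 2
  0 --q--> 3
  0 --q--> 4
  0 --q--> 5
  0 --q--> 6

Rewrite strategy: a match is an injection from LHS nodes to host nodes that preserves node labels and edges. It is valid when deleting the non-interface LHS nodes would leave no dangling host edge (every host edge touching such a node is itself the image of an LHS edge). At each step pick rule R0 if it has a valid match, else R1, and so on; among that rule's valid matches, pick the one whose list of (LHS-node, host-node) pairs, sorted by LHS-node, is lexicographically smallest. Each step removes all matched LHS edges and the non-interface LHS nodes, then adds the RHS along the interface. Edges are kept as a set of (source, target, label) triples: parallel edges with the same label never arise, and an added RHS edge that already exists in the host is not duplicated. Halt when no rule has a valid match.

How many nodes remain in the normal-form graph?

Answer: 2

Derivation:
[0] host  ⇒  7 nodes, 5 edges  {0-q->2 0-q->3 0-q->4 0-q->5 0-q->6}
[1] R0 @ {0↦2, 1↦0}  ⇒  6 nodes, 4 edges  {0-q->3 0-q->4 0-q->5 0-q->6}
[2] R0 @ {0↦3, 1↦0}  ⇒  5 nodes, 3 edges  {0-q->4 0-q->5 0-q->6}
[3] R0 @ {0↦4, 1↦0}  ⇒  4 nodes, 2 edges  {0-q->5 0-q->6}
[4] R0 @ {0↦5, 1↦0}  ⇒  3 nodes, 1 edges  {0-q->6}
[5] R0 @ {0↦6, 1↦0}  ⇒  2 nodes, 0 edges  {∅}
halt: no rule applies after step 5
NF nodes: {0:A, 1:C}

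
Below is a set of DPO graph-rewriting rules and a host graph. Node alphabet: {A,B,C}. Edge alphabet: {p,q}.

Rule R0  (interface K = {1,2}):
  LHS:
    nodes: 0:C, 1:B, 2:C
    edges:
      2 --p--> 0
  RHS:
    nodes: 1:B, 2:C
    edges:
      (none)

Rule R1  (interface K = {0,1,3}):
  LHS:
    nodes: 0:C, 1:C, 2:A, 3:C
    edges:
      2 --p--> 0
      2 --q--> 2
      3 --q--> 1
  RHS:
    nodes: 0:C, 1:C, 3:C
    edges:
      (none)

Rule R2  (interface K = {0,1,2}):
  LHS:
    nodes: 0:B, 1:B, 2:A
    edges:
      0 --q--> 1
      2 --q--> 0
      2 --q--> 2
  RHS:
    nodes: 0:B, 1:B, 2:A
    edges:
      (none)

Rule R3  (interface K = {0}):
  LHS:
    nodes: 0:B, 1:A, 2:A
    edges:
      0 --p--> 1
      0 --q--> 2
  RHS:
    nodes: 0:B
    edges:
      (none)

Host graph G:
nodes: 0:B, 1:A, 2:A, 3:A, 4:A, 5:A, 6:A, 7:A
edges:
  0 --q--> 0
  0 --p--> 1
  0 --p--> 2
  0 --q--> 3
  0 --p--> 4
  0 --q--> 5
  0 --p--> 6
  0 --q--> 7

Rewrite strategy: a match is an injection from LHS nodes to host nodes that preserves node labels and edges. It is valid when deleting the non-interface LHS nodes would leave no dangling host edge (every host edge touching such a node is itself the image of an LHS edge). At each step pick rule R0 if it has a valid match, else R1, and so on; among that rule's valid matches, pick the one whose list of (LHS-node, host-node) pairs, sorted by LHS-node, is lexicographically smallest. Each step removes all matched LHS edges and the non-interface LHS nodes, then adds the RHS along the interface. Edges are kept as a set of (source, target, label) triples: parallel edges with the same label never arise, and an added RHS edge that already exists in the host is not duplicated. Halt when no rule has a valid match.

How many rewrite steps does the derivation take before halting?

Answer: 3

Derivation:
initial: |V|=8 |E|=8  E = 0-q->0 0-p->1 0-p->2 0-q->3 0-p->4 0-q->5 0-p->6 0-q->7
step 1: apply R3 at {0↦0, 1↦1, 2↦3}  → |V|=6 |E|=6  E = 0-q->0 0-p->2 0-p->4 0-q->5 0-p->6 0-q->7
step 2: apply R3 at {0↦0, 1↦2, 2↦5}  → |V|=4 |E|=4  E = 0-q->0 0-p->4 0-p->6 0-q->7
step 3: apply R3 at {0↦0, 1↦4, 2↦7}  → |V|=2 |E|=2  E = 0-q->0 0-p->6
halt: no rule applies after step 3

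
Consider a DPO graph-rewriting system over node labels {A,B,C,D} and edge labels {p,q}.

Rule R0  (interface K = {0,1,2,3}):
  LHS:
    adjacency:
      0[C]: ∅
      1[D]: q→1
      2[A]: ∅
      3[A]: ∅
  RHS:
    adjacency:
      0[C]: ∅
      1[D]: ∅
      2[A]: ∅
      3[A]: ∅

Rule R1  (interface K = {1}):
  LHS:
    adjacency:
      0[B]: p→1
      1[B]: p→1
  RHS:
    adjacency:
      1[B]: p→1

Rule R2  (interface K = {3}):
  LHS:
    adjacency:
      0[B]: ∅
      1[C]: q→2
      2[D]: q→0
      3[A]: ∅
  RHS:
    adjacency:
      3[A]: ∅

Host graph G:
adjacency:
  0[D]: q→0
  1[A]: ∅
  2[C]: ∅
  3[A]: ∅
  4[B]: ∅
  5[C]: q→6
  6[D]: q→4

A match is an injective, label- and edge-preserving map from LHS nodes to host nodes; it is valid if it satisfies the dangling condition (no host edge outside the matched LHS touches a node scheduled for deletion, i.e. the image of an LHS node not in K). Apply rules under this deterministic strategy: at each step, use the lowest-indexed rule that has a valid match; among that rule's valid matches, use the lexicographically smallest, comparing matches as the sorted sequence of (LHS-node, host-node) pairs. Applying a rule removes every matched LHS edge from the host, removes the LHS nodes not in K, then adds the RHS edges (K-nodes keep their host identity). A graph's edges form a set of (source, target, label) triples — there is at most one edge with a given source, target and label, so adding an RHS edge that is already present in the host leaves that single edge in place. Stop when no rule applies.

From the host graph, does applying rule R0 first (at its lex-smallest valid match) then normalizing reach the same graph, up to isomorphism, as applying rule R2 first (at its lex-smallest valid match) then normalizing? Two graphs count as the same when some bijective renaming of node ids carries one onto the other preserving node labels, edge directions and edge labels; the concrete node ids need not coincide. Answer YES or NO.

branch R0-first: apply at {0↦2, 1↦0, 2↦1, 3↦3} → |E|=2, then 1 more step(s) → NF |V|=4 |E|=0 V={0:D, 1:A, 2:C, 3:A} E=∅
branch R2-first: apply at {0↦4, 1↦5, 2↦6, 3↦1} → |E|=1, then 1 more step(s) → NF |V|=4 |E|=0 V={0:D, 1:A, 2:C, 3:A} E=∅
graphs isomorphic (equal up to label-preserving node renaming)

Answer: YES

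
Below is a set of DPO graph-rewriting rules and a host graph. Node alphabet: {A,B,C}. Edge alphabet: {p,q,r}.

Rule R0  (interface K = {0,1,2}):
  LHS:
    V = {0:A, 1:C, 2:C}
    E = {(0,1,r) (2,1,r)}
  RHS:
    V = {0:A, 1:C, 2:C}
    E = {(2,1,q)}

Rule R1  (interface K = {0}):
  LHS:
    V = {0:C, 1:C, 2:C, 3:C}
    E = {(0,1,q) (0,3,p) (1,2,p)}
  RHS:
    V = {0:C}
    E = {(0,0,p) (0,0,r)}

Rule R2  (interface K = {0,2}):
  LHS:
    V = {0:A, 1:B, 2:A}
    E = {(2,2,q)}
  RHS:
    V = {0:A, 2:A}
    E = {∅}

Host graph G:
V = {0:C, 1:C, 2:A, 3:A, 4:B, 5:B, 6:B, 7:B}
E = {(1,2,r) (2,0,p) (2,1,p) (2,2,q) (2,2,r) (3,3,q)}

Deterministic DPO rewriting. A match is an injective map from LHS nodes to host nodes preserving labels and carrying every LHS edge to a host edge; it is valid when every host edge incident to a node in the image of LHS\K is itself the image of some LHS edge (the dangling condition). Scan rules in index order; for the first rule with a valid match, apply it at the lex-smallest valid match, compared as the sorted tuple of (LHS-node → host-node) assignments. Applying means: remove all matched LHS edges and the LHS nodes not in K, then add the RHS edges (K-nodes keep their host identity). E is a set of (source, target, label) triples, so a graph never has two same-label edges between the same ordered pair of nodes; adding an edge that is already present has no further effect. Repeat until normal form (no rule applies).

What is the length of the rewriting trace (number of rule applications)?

[0] host  ⇒  8 nodes, 6 edges  {1-r->2 2-p->0 2-p->1 2-q->2 2-r->2 3-q->3}
[1] R2 @ {0↦2, 1↦4, 2↦3}  ⇒  7 nodes, 5 edges  {1-r->2 2-p->0 2-p->1 2-q->2 2-r->2}
[2] R2 @ {0↦3, 1↦5, 2↦2}  ⇒  6 nodes, 4 edges  {1-r->2 2-p->0 2-p->1 2-r->2}
final graph: no rule applies after step 2

Answer: 2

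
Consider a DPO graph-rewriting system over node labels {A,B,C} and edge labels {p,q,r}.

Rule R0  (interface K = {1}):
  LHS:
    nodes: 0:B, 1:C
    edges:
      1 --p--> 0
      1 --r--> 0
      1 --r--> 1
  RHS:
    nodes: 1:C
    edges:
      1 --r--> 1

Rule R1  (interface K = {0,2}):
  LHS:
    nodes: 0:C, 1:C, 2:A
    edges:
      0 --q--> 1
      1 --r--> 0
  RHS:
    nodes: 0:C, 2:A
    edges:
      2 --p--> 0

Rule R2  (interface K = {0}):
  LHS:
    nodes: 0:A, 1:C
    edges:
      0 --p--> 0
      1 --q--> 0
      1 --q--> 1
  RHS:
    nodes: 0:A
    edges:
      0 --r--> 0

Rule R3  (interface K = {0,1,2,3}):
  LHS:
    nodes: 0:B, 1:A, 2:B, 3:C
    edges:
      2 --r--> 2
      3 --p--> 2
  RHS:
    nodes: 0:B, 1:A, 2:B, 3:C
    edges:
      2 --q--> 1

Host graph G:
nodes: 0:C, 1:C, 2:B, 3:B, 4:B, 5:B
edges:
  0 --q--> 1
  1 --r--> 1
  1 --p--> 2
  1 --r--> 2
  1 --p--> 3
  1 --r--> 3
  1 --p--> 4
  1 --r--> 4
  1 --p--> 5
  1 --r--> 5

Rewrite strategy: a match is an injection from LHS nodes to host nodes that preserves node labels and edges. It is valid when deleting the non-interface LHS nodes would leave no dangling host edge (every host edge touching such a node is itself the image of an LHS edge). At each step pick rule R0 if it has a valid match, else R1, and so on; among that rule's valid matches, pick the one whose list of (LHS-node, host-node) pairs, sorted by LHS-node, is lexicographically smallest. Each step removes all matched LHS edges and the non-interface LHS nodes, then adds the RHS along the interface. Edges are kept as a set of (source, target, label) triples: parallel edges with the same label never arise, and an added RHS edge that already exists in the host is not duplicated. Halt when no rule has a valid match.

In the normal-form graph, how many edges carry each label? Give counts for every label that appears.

[0] host  ⇒  6 nodes, 10 edges  {0-q->1 1-r->1 1-p->2 1-r->2 1-p->3 1-r->3 1-p->4 1-r->4 1-p->5 1-r->5}
[1] R0 @ {0↦2, 1↦1}  ⇒  5 nodes, 8 edges  {0-q->1 1-r->1 1-p->3 1-r->3 1-p->4 1-r->4 1-p->5 1-r->5}
[2] R0 @ {0↦3, 1↦1}  ⇒  4 nodes, 6 edges  {0-q->1 1-r->1 1-p->4 1-r->4 1-p->5 1-r->5}
[3] R0 @ {0↦4, 1↦1}  ⇒  3 nodes, 4 edges  {0-q->1 1-r->1 1-p->5 1-r->5}
[4] R0 @ {0↦5, 1↦1}  ⇒  2 nodes, 2 edges  {0-q->1 1-r->1}
normal form: no rule applies after step 4
NF edges: [(0, 1, 'q'), (1, 1, 'r')]

Answer: q:1 r:1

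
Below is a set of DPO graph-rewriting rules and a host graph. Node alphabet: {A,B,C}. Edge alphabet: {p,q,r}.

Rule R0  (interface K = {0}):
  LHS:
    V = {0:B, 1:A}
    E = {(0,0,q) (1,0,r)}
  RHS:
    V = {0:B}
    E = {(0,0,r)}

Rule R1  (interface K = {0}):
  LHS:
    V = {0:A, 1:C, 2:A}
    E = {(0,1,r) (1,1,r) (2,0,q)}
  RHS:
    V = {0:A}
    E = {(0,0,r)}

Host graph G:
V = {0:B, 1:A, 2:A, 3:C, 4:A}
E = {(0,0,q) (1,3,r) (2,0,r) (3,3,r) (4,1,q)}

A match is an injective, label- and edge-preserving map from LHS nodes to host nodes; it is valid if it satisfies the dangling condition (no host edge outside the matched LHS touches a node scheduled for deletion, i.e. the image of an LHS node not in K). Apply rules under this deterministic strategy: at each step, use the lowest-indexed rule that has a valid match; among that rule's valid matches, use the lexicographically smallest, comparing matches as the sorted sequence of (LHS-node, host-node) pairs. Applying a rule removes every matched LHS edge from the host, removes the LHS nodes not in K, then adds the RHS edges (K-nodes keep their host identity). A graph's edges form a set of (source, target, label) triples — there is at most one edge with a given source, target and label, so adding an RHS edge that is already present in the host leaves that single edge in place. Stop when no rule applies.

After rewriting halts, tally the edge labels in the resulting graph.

[0] host  ⇒  5 nodes, 5 edges  {0-q->0 1-r->3 2-r->0 3-r->3 4-q->1}
[1] R0 @ {0↦0, 1↦2}  ⇒  4 nodes, 4 edges  {0-r->0 1-r->3 3-r->3 4-q->1}
[2] R1 @ {0↦1, 1↦3, 2↦4}  ⇒  2 nodes, 2 edges  {0-r->0 1-r->1}
halt: no rule applies after step 2
NF edges: [(0, 0, 'r'), (1, 1, 'r')]

Answer: r:2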